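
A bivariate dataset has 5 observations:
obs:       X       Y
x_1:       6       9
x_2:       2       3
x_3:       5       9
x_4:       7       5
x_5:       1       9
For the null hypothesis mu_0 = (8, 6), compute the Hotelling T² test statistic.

Step 1 — sample mean vector:
  mean(X) = (6 + 2 + 5 + 7 + 1) / 5 = 21/5 = 4.2
  mean(Y) = (9 + 3 + 9 + 5 + 9) / 5 = 35/5 = 7
  x̄ = (4.2, 7),  deviation x̄ - mu_0 = (4.2, 7) - (8, 6) = (-3.8, 1).

Step 2 — sample covariance matrix, S[i,j] = (1/(n-1)) · Σ_k (x_{k,i} - mean_i) · (x_{k,j} - mean_j), divisor n-1 = 4:
  S[X,X] = ((1.8)·(1.8) + (-2.2)·(-2.2) + (0.8)·(0.8) + (2.8)·(2.8) + (-3.2)·(-3.2)) / 4 = 26.8/4 = 6.7
  S[X,Y] = ((1.8)·(2) + (-2.2)·(-4) + (0.8)·(2) + (2.8)·(-2) + (-3.2)·(2)) / 4 = 2/4 = 0.5
  S[Y,Y] = ((2)·(2) + (-4)·(-4) + (2)·(2) + (-2)·(-2) + (2)·(2)) / 4 = 32/4 = 8
  S = [[6.7, 0.5],
 [0.5, 8]].

Step 3 — invert S. det(S) = 6.7·8 - (0.5)² = 53.35.
  S^{-1} = (1/det) · [[d, -b], [-b, a]] = [[0.15, -0.0094],
 [-0.0094, 0.1256]].

Step 4 — quadratic form (x̄ - mu_0)^T · S^{-1} · (x̄ - mu_0):
  S^{-1} · (x̄ - mu_0) = (-0.5792, 0.1612),
  (x̄ - mu_0)^T · [...] = (-3.8)·(-0.5792) + (1)·(0.1612) = 2.3621.

Step 5 — scale by n: T² = 5 · 2.3621 = 11.8107.

T² ≈ 11.8107


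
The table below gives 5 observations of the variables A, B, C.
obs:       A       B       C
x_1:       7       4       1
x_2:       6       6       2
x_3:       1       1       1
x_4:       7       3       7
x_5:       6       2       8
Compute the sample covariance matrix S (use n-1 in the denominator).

Step 1 — column means:
  mean(A) = (7 + 6 + 1 + 7 + 6) / 5 = 27/5 = 5.4
  mean(B) = (4 + 6 + 1 + 3 + 2) / 5 = 16/5 = 3.2
  mean(C) = (1 + 2 + 1 + 7 + 8) / 5 = 19/5 = 3.8

Step 2 — sample covariance S[i,j] = (1/(n-1)) · Σ_k (x_{k,i} - mean_i) · (x_{k,j} - mean_j), with n-1 = 4.
  S[A,A] = ((1.6)·(1.6) + (0.6)·(0.6) + (-4.4)·(-4.4) + (1.6)·(1.6) + (0.6)·(0.6)) / 4 = 25.2/4 = 6.3
  S[A,B] = ((1.6)·(0.8) + (0.6)·(2.8) + (-4.4)·(-2.2) + (1.6)·(-0.2) + (0.6)·(-1.2)) / 4 = 11.6/4 = 2.9
  S[A,C] = ((1.6)·(-2.8) + (0.6)·(-1.8) + (-4.4)·(-2.8) + (1.6)·(3.2) + (0.6)·(4.2)) / 4 = 14.4/4 = 3.6
  S[B,B] = ((0.8)·(0.8) + (2.8)·(2.8) + (-2.2)·(-2.2) + (-0.2)·(-0.2) + (-1.2)·(-1.2)) / 4 = 14.8/4 = 3.7
  S[B,C] = ((0.8)·(-2.8) + (2.8)·(-1.8) + (-2.2)·(-2.8) + (-0.2)·(3.2) + (-1.2)·(4.2)) / 4 = -6.8/4 = -1.7
  S[C,C] = ((-2.8)·(-2.8) + (-1.8)·(-1.8) + (-2.8)·(-2.8) + (3.2)·(3.2) + (4.2)·(4.2)) / 4 = 46.8/4 = 11.7

S is symmetric (S[j,i] = S[i,j]). Assembling:

S = [[6.3, 2.9, 3.6],
 [2.9, 3.7, -1.7],
 [3.6, -1.7, 11.7]]


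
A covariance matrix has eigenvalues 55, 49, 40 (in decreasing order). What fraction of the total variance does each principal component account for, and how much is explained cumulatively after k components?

Step 1 — total variance = trace(Sigma) = Σ λ_i = 55 + 49 + 40 = 144.

Step 2 — fraction explained by component i = λ_i / Σ λ:
  PC1: 55/144 = 0.3819
  PC2: 49/144 = 0.3403
  PC3: 40/144 = 0.2778

Step 3 — cumulative fraction after k components = (λ_1 + ... + λ_k) / Σ λ:
  k = 1: 55/144 = 0.3819
  k = 2: (55 + 49)/144 = 104/144 = 0.7222
  k = 3: (55 + 49 + 40)/144 = 144/144 = 1

Summary (fraction, with percent):

explained: PC1 0.3819 (38.19%), PC2 0.3403 (34.03%), PC3 0.2778 (27.78%);  cumulative: 0.3819, 0.7222, 1


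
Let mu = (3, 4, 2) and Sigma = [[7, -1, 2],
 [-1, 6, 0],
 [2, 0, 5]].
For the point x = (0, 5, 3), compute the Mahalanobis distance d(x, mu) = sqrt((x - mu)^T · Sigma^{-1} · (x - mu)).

Step 1 — centre the observation: (x - mu) = (-3, 1, 1).

Step 2 — invert Sigma (cofactor / det for 3×3, or solve directly):
  Sigma^{-1} = [[0.1657, 0.0276, -0.0663],
 [0.0276, 0.1713, -0.011],
 [-0.0663, -0.011, 0.2265]].

Step 3 — form the quadratic (x - mu)^T · Sigma^{-1} · (x - mu):
  Sigma^{-1} · (x - mu) = (-0.5359, 0.0773, 0.4144).
  (x - mu)^T · [Sigma^{-1} · (x - mu)] = (-3)·(-0.5359) + (1)·(0.0773) + (1)·(0.4144) = 2.0994.

Step 4 — take square root: d = √(2.0994) ≈ 1.4489.

d(x, mu) = √(2.0994) ≈ 1.4489


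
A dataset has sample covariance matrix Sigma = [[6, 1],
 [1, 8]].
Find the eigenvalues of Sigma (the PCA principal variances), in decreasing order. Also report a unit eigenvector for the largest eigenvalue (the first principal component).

Step 1 — characteristic polynomial of 2×2 Sigma:
  det(Sigma - λI) = λ² - trace · λ + det = 0.
  trace = 6 + 8 = 14, det = 6·8 - (1)² = 47.
Step 2 — discriminant:
  Δ = trace² - 4·det = 196 - 188 = 8.
Step 3 — eigenvalues:
  λ = (trace ± √Δ)/2 = (14 ± 2.8284)/2,
  λ_1 = 8.4142,  λ_2 = 5.5858.

Step 4 — unit eigenvector for λ_1: solve (Sigma - λ_1 I)v = 0. First row:
  (6 - 8.4142)·v_x + (1)·v_y = 0, i.e. (-2.4142)·v_x + (1)·v_y = 0,
  so v ∝ (b, λ_1 - a) = (1, 2.4142) = u.
  ||u|| = √((1)² + (2.4142)²) = √(6.8284) ≈ 2.6131,
  v_1 = u/||u|| ≈ (0.3827, 0.9239) (||v_1|| = 1).

λ_1 = 8.4142,  λ_2 = 5.5858;  v_1 ≈ (0.3827, 0.9239)


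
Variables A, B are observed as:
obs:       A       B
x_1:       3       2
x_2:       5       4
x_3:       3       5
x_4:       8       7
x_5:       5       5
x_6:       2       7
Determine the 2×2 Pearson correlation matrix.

Step 1 — column means:
  mean(A) = (3 + 5 + 3 + 8 + 5 + 2) / 6 = 26/6 = 4.3333
  mean(B) = (2 + 4 + 5 + 7 + 5 + 7) / 6 = 30/6 = 5

Step 2 — sample variances and covariances s[i,j] = (1/(n-1)) · Σ_k (x_{k,i} - mean_i) · (x_{k,j} - mean_j), with n-1 = 5:
  s[A,A] = ((-1.3333)·(-1.3333) + (0.6667)·(0.6667) + (-1.3333)·(-1.3333) + (3.6667)·(3.6667) + (0.6667)·(0.6667) + (-2.3333)·(-2.3333)) / 5 = 23.3333/5 = 4.6667
  s[A,B] = ((-1.3333)·(-3) + (0.6667)·(-1) + (-1.3333)·(0) + (3.6667)·(2) + (0.6667)·(0) + (-2.3333)·(2)) / 5 = 6/5 = 1.2
  s[B,B] = ((-3)·(-3) + (-1)·(-1) + (0)·(0) + (2)·(2) + (0)·(0) + (2)·(2)) / 5 = 18/5 = 3.6
  Sample standard deviations s_i = √(s[i,i]):
  s(A) = √(4.6667) = 2.1602
  s(B) = √(3.6) = 1.8974

Step 3 — r_{ij} = s_{ij} / (s_i · s_j):
  r[A,A] = 1 (diagonal).
  r[A,B] = 1.2 / (2.1602 · 1.8974) = 1.2 / 4.0988 = 0.2928
  r[B,B] = 1 (diagonal).

R is symmetric with unit diagonal. Assembling:

R = [[1, 0.2928],
 [0.2928, 1]]


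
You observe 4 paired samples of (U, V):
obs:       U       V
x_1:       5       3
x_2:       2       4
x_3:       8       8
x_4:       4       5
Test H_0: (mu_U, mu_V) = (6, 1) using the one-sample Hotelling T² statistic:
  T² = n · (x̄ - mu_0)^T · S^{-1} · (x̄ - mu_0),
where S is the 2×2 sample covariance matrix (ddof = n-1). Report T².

Step 1 — sample mean vector:
  mean(U) = (5 + 2 + 8 + 4) / 4 = 19/4 = 4.75
  mean(V) = (3 + 4 + 8 + 5) / 4 = 20/4 = 5
  x̄ = (4.75, 5),  deviation x̄ - mu_0 = (4.75, 5) - (6, 1) = (-1.25, 4).

Step 2 — sample covariance matrix, S[i,j] = (1/(n-1)) · Σ_k (x_{k,i} - mean_i) · (x_{k,j} - mean_j), divisor n-1 = 3:
  S[U,U] = ((0.25)·(0.25) + (-2.75)·(-2.75) + (3.25)·(3.25) + (-0.75)·(-0.75)) / 3 = 18.75/3 = 6.25
  S[U,V] = ((0.25)·(-2) + (-2.75)·(-1) + (3.25)·(3) + (-0.75)·(0)) / 3 = 12/3 = 4
  S[V,V] = ((-2)·(-2) + (-1)·(-1) + (3)·(3) + (0)·(0)) / 3 = 14/3 = 4.6667
  S = [[6.25, 4],
 [4, 4.6667]].

Step 3 — invert S. det(S) = 6.25·4.6667 - (4)² = 13.1667.
  S^{-1} = (1/det) · [[d, -b], [-b, a]] = [[0.3544, -0.3038],
 [-0.3038, 0.4747]].

Step 4 — quadratic form (x̄ - mu_0)^T · S^{-1} · (x̄ - mu_0):
  S^{-1} · (x̄ - mu_0) = (-1.6582, 2.2785),
  (x̄ - mu_0)^T · [...] = (-1.25)·(-1.6582) + (4)·(2.2785) = 11.1867.

Step 5 — scale by n: T² = 4 · 11.1867 = 44.7468.

T² ≈ 44.7468


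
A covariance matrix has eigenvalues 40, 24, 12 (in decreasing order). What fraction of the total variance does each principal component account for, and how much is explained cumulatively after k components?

Step 1 — total variance = trace(Sigma) = Σ λ_i = 40 + 24 + 12 = 76.

Step 2 — fraction explained by component i = λ_i / Σ λ:
  PC1: 40/76 = 0.5263
  PC2: 24/76 = 0.3158
  PC3: 12/76 = 0.1579

Step 3 — cumulative fraction after k components = (λ_1 + ... + λ_k) / Σ λ:
  k = 1: 40/76 = 0.5263
  k = 2: (40 + 24)/76 = 64/76 = 0.8421
  k = 3: (40 + 24 + 12)/76 = 76/76 = 1

Summary (fraction, with percent):

explained: PC1 0.5263 (52.63%), PC2 0.3158 (31.58%), PC3 0.1579 (15.79%);  cumulative: 0.5263, 0.8421, 1


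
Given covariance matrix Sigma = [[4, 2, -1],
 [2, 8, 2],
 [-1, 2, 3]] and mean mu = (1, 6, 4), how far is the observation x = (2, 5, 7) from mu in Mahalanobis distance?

Step 1 — centre the observation: (x - mu) = (1, -1, 3).

Step 2 — invert Sigma (cofactor / det for 3×3, or solve directly):
  Sigma^{-1} = [[0.3846, -0.1538, 0.2308],
 [-0.1538, 0.2115, -0.1923],
 [0.2308, -0.1923, 0.5385]].

Step 3 — form the quadratic (x - mu)^T · Sigma^{-1} · (x - mu):
  Sigma^{-1} · (x - mu) = (1.2308, -0.9423, 2.0385).
  (x - mu)^T · [Sigma^{-1} · (x - mu)] = (1)·(1.2308) + (-1)·(-0.9423) + (3)·(2.0385) = 8.2885.

Step 4 — take square root: d = √(8.2885) ≈ 2.879.

d(x, mu) = √(8.2885) ≈ 2.879


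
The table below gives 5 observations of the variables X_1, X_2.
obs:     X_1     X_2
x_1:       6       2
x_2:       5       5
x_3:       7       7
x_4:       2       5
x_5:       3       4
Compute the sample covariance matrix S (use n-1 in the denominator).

Step 1 — column means:
  mean(X_1) = (6 + 5 + 7 + 2 + 3) / 5 = 23/5 = 4.6
  mean(X_2) = (2 + 5 + 7 + 5 + 4) / 5 = 23/5 = 4.6

Step 2 — sample covariance S[i,j] = (1/(n-1)) · Σ_k (x_{k,i} - mean_i) · (x_{k,j} - mean_j), with n-1 = 4.
  S[X_1,X_1] = ((1.4)·(1.4) + (0.4)·(0.4) + (2.4)·(2.4) + (-2.6)·(-2.6) + (-1.6)·(-1.6)) / 4 = 17.2/4 = 4.3
  S[X_1,X_2] = ((1.4)·(-2.6) + (0.4)·(0.4) + (2.4)·(2.4) + (-2.6)·(0.4) + (-1.6)·(-0.6)) / 4 = 2.2/4 = 0.55
  S[X_2,X_2] = ((-2.6)·(-2.6) + (0.4)·(0.4) + (2.4)·(2.4) + (0.4)·(0.4) + (-0.6)·(-0.6)) / 4 = 13.2/4 = 3.3

S is symmetric (S[j,i] = S[i,j]). Assembling:

S = [[4.3, 0.55],
 [0.55, 3.3]]


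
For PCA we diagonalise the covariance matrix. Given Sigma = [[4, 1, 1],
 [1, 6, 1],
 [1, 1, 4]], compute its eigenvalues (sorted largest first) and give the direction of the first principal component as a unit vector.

Step 1 — characteristic polynomial p(λ) = det(λI - Sigma) = λ³ - tr·λ² + c_1·λ - det, where tr = trace, c_1 = sum of the principal 2×2 minors, det = det(Sigma):
  tr = 4 + 6 + 4 = 14,
  c_1 = (4·6 - (1)²) + (4·4 - (1)²) + (6·4 - (1)²) = 23 + 15 + 23 = 61,
  det = 4·(6·4 - (1)²) - (1)·((1)·4 - (1)·(1)) + (1)·((1)·(1) - 6·(1)) = 4·(23) - (1)·(3) + (1)·(-5) = 84.
  So p(λ) = λ³ - 14λ² + 61λ - 84.
Step 2 — look for an integer root (rational root theorem: any rational root is an integer divisor of 84). Testing λ = 3:
  p(3) = 27 - 126 + 183 - 84 = 0  ✓
  Dividing out (λ - 3): p(λ) = (λ - 3)(λ² - 11λ + 28).
Step 3 — remaining eigenvalues from the quadratic λ² - 11λ + 28 = 0:
  Δ = 11² - 4·28 = 121 - 112 = 9,  λ = (11 ± √9)/2 = (11 ± 3)/2 = 7 or 4.
  Sorted: λ_1 = 7,  λ_2 = 4,  λ_3 = 3  (check: sum = 14 = tr ✓).

Step 4 — unit eigenvector for λ_1 = 7: v spans the null space of (Sigma - λ_1 I), whose rows are
  r_1 = (-3, 1, 1),  r_2 = (1, -1, 1),  r_3 = (1, 1, -3).
  v is orthogonal to every row, so take v ∝ r_1 × r_2 = ((1)·(1) - (1)·(-1), (1)·(1) - (-3)·(1), (-3)·(-1) - (1)·(1)) = (2, 4, 2).
  Rescale (divide by 2): u = (1, 2, 1).
  ||u|| = √((1)² + (2)² + (1)²) = √(6) ≈ 2.4495,  v_1 = u/||u|| ≈ (0.4082, 0.8165, 0.4082) (||v_1|| = 1).

λ_1 = 7,  λ_2 = 4,  λ_3 = 3;  v_1 ≈ (0.4082, 0.8165, 0.4082)


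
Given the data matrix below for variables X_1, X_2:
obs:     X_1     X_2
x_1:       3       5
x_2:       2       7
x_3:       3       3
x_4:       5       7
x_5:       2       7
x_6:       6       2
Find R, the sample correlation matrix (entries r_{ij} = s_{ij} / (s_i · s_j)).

Step 1 — column means:
  mean(X_1) = (3 + 2 + 3 + 5 + 2 + 6) / 6 = 21/6 = 3.5
  mean(X_2) = (5 + 7 + 3 + 7 + 7 + 2) / 6 = 31/6 = 5.1667

Step 2 — sample variances and covariances s[i,j] = (1/(n-1)) · Σ_k (x_{k,i} - mean_i) · (x_{k,j} - mean_j), with n-1 = 5:
  s[X_1,X_1] = ((-0.5)·(-0.5) + (-1.5)·(-1.5) + (-0.5)·(-0.5) + (1.5)·(1.5) + (-1.5)·(-1.5) + (2.5)·(2.5)) / 5 = 13.5/5 = 2.7
  s[X_1,X_2] = ((-0.5)·(-0.1667) + (-1.5)·(1.8333) + (-0.5)·(-2.1667) + (1.5)·(1.8333) + (-1.5)·(1.8333) + (2.5)·(-3.1667)) / 5 = -9.5/5 = -1.9
  s[X_2,X_2] = ((-0.1667)·(-0.1667) + (1.8333)·(1.8333) + (-2.1667)·(-2.1667) + (1.8333)·(1.8333) + (1.8333)·(1.8333) + (-3.1667)·(-3.1667)) / 5 = 24.8333/5 = 4.9667
  Sample standard deviations s_i = √(s[i,i]):
  s(X_1) = √(2.7) = 1.6432
  s(X_2) = √(4.9667) = 2.2286

Step 3 — r_{ij} = s_{ij} / (s_i · s_j):
  r[X_1,X_1] = 1 (diagonal).
  r[X_1,X_2] = -1.9 / (1.6432 · 2.2286) = -1.9 / 3.662 = -0.5188
  r[X_2,X_2] = 1 (diagonal).

R is symmetric with unit diagonal. Assembling:

R = [[1, -0.5188],
 [-0.5188, 1]]


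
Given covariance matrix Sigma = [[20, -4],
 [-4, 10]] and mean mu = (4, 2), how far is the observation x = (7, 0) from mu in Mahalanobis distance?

Step 1 — centre the observation: (x - mu) = (3, -2).

Step 2 — invert Sigma. det(Sigma) = 20·10 - (-4)² = 184.
  Sigma^{-1} = (1/det) · [[d, -b], [-b, a]] = [[0.0543, 0.0217],
 [0.0217, 0.1087]].

Step 3 — form the quadratic (x - mu)^T · Sigma^{-1} · (x - mu):
  Sigma^{-1} · (x - mu) = (0.1196, -0.1522).
  (x - mu)^T · [Sigma^{-1} · (x - mu)] = (3)·(0.1196) + (-2)·(-0.1522) = 0.663.

Step 4 — take square root: d = √(0.663) ≈ 0.8143.

d(x, mu) = √(0.663) ≈ 0.8143


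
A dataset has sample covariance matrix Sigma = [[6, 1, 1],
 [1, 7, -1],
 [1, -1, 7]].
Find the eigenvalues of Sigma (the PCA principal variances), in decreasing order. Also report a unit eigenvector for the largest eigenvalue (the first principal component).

Step 1 — characteristic polynomial p(λ) = det(λI - Sigma) = λ³ - tr·λ² + c_1·λ - det, where tr = trace, c_1 = sum of the principal 2×2 minors, det = det(Sigma):
  tr = 6 + 7 + 7 = 20,
  c_1 = (6·7 - (1)²) + (6·7 - (1)²) + (7·7 - (-1)²) = 41 + 41 + 48 = 130,
  det = 6·(7·7 - (-1)²) - (1)·((1)·7 - (-1)·(1)) + (1)·((1)·(-1) - 7·(1)) = 6·(48) - (1)·(8) + (1)·(-8) = 272.
  So p(λ) = λ³ - 20λ² + 130λ - 272.
Step 2 — look for an integer root (rational root theorem: any rational root is an integer divisor of 272). Testing λ = 8:
  p(8) = 512 - 1280 + 1040 - 272 = 0  ✓
  Dividing out (λ - 8): p(λ) = (λ - 8)(λ² - 12λ + 34).
Step 3 — remaining eigenvalues from the quadratic λ² - 12λ + 34 = 0:
  Δ = 12² - 4·34 = 144 - 136 = 8,  λ = (12 ± √8)/2 = (12 ± 2.8284)/2 ≈ 7.4142 or 4.5858.
  Sorted: λ_1 = 8,  λ_2 = 7.4142,  λ_3 = 4.5858  (check: sum = 20 = tr ✓).

Step 4 — unit eigenvector for λ_1 = 8: v spans the null space of (Sigma - λ_1 I), whose rows are
  r_1 = (-2, 1, 1),  r_2 = (1, -1, -1),  r_3 = (1, -1, -1).
  v is orthogonal to every row, so take v ∝ r_1 × r_2 = ((1)·(-1) - (1)·(-1), (1)·(1) - (-2)·(-1), (-2)·(-1) - (1)·(1)) = (0, -1, 1).
  Rescale (multiply by -1 so the first nonzero entry is positive): u = (0, 1, -1).
  ||u|| = √((0)² + (1)² + (-1)²) = √(2) ≈ 1.4142,  v_1 = u/||u|| ≈ (0, 0.7071, -0.7071) (||v_1|| = 1).

λ_1 = 8,  λ_2 = 7.4142,  λ_3 = 4.5858;  v_1 ≈ (0, 0.7071, -0.7071)


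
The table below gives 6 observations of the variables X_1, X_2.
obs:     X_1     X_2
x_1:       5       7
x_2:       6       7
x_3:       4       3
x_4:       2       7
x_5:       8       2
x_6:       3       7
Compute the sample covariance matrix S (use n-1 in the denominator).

Step 1 — column means:
  mean(X_1) = (5 + 6 + 4 + 2 + 8 + 3) / 6 = 28/6 = 4.6667
  mean(X_2) = (7 + 7 + 3 + 7 + 2 + 7) / 6 = 33/6 = 5.5

Step 2 — sample covariance S[i,j] = (1/(n-1)) · Σ_k (x_{k,i} - mean_i) · (x_{k,j} - mean_j), with n-1 = 5.
  S[X_1,X_1] = ((0.3333)·(0.3333) + (1.3333)·(1.3333) + (-0.6667)·(-0.6667) + (-2.6667)·(-2.6667) + (3.3333)·(3.3333) + (-1.6667)·(-1.6667)) / 5 = 23.3333/5 = 4.6667
  S[X_1,X_2] = ((0.3333)·(1.5) + (1.3333)·(1.5) + (-0.6667)·(-2.5) + (-2.6667)·(1.5) + (3.3333)·(-3.5) + (-1.6667)·(1.5)) / 5 = -14/5 = -2.8
  S[X_2,X_2] = ((1.5)·(1.5) + (1.5)·(1.5) + (-2.5)·(-2.5) + (1.5)·(1.5) + (-3.5)·(-3.5) + (1.5)·(1.5)) / 5 = 27.5/5 = 5.5

S is symmetric (S[j,i] = S[i,j]). Assembling:

S = [[4.6667, -2.8],
 [-2.8, 5.5]]


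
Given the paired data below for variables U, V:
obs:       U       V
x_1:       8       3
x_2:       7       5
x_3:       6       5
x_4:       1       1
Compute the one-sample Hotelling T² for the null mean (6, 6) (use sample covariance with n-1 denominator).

Step 1 — sample mean vector:
  mean(U) = (8 + 7 + 6 + 1) / 4 = 22/4 = 5.5
  mean(V) = (3 + 5 + 5 + 1) / 4 = 14/4 = 3.5
  x̄ = (5.5, 3.5),  deviation x̄ - mu_0 = (5.5, 3.5) - (6, 6) = (-0.5, -2.5).

Step 2 — sample covariance matrix, S[i,j] = (1/(n-1)) · Σ_k (x_{k,i} - mean_i) · (x_{k,j} - mean_j), divisor n-1 = 3:
  S[U,U] = ((2.5)·(2.5) + (1.5)·(1.5) + (0.5)·(0.5) + (-4.5)·(-4.5)) / 3 = 29/3 = 9.6667
  S[U,V] = ((2.5)·(-0.5) + (1.5)·(1.5) + (0.5)·(1.5) + (-4.5)·(-2.5)) / 3 = 13/3 = 4.3333
  S[V,V] = ((-0.5)·(-0.5) + (1.5)·(1.5) + (1.5)·(1.5) + (-2.5)·(-2.5)) / 3 = 11/3 = 3.6667
  S = [[9.6667, 4.3333],
 [4.3333, 3.6667]].

Step 3 — invert S. det(S) = 9.6667·3.6667 - (4.3333)² = 16.6667.
  S^{-1} = (1/det) · [[d, -b], [-b, a]] = [[0.22, -0.26],
 [-0.26, 0.58]].

Step 4 — quadratic form (x̄ - mu_0)^T · S^{-1} · (x̄ - mu_0):
  S^{-1} · (x̄ - mu_0) = (0.54, -1.32),
  (x̄ - mu_0)^T · [...] = (-0.5)·(0.54) + (-2.5)·(-1.32) = 3.03.

Step 5 — scale by n: T² = 4 · 3.03 = 12.12.

T² ≈ 12.12


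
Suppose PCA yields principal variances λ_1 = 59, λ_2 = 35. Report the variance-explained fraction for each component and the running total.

Step 1 — total variance = trace(Sigma) = Σ λ_i = 59 + 35 = 94.

Step 2 — fraction explained by component i = λ_i / Σ λ:
  PC1: 59/94 = 0.6277
  PC2: 35/94 = 0.3723

Step 3 — cumulative fraction after k components = (λ_1 + ... + λ_k) / Σ λ:
  k = 1: 59/94 = 0.6277
  k = 2: (59 + 35)/94 = 94/94 = 1

Summary (fraction, with percent):

explained: PC1 0.6277 (62.77%), PC2 0.3723 (37.23%);  cumulative: 0.6277, 1


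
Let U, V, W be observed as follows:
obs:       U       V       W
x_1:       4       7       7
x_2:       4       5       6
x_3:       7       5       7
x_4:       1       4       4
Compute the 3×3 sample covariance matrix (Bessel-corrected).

Step 1 — column means:
  mean(U) = (4 + 4 + 7 + 1) / 4 = 16/4 = 4
  mean(V) = (7 + 5 + 5 + 4) / 4 = 21/4 = 5.25
  mean(W) = (7 + 6 + 7 + 4) / 4 = 24/4 = 6

Step 2 — sample covariance S[i,j] = (1/(n-1)) · Σ_k (x_{k,i} - mean_i) · (x_{k,j} - mean_j), with n-1 = 3.
  S[U,U] = ((0)·(0) + (0)·(0) + (3)·(3) + (-3)·(-3)) / 3 = 18/3 = 6
  S[U,V] = ((0)·(1.75) + (0)·(-0.25) + (3)·(-0.25) + (-3)·(-1.25)) / 3 = 3/3 = 1
  S[U,W] = ((0)·(1) + (0)·(0) + (3)·(1) + (-3)·(-2)) / 3 = 9/3 = 3
  S[V,V] = ((1.75)·(1.75) + (-0.25)·(-0.25) + (-0.25)·(-0.25) + (-1.25)·(-1.25)) / 3 = 4.75/3 = 1.5833
  S[V,W] = ((1.75)·(1) + (-0.25)·(0) + (-0.25)·(1) + (-1.25)·(-2)) / 3 = 4/3 = 1.3333
  S[W,W] = ((1)·(1) + (0)·(0) + (1)·(1) + (-2)·(-2)) / 3 = 6/3 = 2

S is symmetric (S[j,i] = S[i,j]). Assembling:

S = [[6, 1, 3],
 [1, 1.5833, 1.3333],
 [3, 1.3333, 2]]


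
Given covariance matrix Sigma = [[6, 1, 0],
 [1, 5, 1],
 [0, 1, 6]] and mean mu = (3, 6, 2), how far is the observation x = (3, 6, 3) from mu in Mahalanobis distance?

Step 1 — centre the observation: (x - mu) = (0, 0, 1).

Step 2 — invert Sigma (cofactor / det for 3×3, or solve directly):
  Sigma^{-1} = [[0.1726, -0.0357, 0.006],
 [-0.0357, 0.2143, -0.0357],
 [0.006, -0.0357, 0.1726]].

Step 3 — form the quadratic (x - mu)^T · Sigma^{-1} · (x - mu):
  Sigma^{-1} · (x - mu) = (0.006, -0.0357, 0.1726).
  (x - mu)^T · [Sigma^{-1} · (x - mu)] = (0)·(0.006) + (0)·(-0.0357) + (1)·(0.1726) = 0.1726.

Step 4 — take square root: d = √(0.1726) ≈ 0.4155.

d(x, mu) = √(0.1726) ≈ 0.4155


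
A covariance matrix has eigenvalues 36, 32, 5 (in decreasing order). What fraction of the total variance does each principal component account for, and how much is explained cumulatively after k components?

Step 1 — total variance = trace(Sigma) = Σ λ_i = 36 + 32 + 5 = 73.

Step 2 — fraction explained by component i = λ_i / Σ λ:
  PC1: 36/73 = 0.4932
  PC2: 32/73 = 0.4384
  PC3: 5/73 = 0.0685

Step 3 — cumulative fraction after k components = (λ_1 + ... + λ_k) / Σ λ:
  k = 1: 36/73 = 0.4932
  k = 2: (36 + 32)/73 = 68/73 = 0.9315
  k = 3: (36 + 32 + 5)/73 = 73/73 = 1

Summary (fraction, with percent):

explained: PC1 0.4932 (49.32%), PC2 0.4384 (43.84%), PC3 0.0685 (6.85%);  cumulative: 0.4932, 0.9315, 1


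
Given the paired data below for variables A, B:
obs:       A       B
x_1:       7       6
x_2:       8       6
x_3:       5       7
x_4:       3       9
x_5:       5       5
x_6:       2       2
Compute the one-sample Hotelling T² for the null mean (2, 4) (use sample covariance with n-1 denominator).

Step 1 — sample mean vector:
  mean(A) = (7 + 8 + 5 + 3 + 5 + 2) / 6 = 30/6 = 5
  mean(B) = (6 + 6 + 7 + 9 + 5 + 2) / 6 = 35/6 = 5.8333
  x̄ = (5, 5.8333),  deviation x̄ - mu_0 = (5, 5.8333) - (2, 4) = (3, 1.8333).

Step 2 — sample covariance matrix, S[i,j] = (1/(n-1)) · Σ_k (x_{k,i} - mean_i) · (x_{k,j} - mean_j), divisor n-1 = 5:
  S[A,A] = ((2)·(2) + (3)·(3) + (0)·(0) + (-2)·(-2) + (0)·(0) + (-3)·(-3)) / 5 = 26/5 = 5.2
  S[A,B] = ((2)·(0.1667) + (3)·(0.1667) + (0)·(1.1667) + (-2)·(3.1667) + (0)·(-0.8333) + (-3)·(-3.8333)) / 5 = 6/5 = 1.2
  S[B,B] = ((0.1667)·(0.1667) + (0.1667)·(0.1667) + (1.1667)·(1.1667) + (3.1667)·(3.1667) + (-0.8333)·(-0.8333) + (-3.8333)·(-3.8333)) / 5 = 26.8333/5 = 5.3667
  S = [[5.2, 1.2],
 [1.2, 5.3667]].

Step 3 — invert S. det(S) = 5.2·5.3667 - (1.2)² = 26.4667.
  S^{-1} = (1/det) · [[d, -b], [-b, a]] = [[0.2028, -0.0453],
 [-0.0453, 0.1965]].

Step 4 — quadratic form (x̄ - mu_0)^T · S^{-1} · (x̄ - mu_0):
  S^{-1} · (x̄ - mu_0) = (0.5252, 0.2242),
  (x̄ - mu_0)^T · [...] = (3)·(0.5252) + (1.8333)·(0.2242) = 1.9866.

Step 5 — scale by n: T² = 6 · 1.9866 = 11.9194.

T² ≈ 11.9194


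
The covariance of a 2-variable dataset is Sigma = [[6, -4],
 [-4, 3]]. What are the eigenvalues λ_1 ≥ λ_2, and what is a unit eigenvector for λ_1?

Step 1 — characteristic polynomial of 2×2 Sigma:
  det(Sigma - λI) = λ² - trace · λ + det = 0.
  trace = 6 + 3 = 9, det = 6·3 - (-4)² = 2.
Step 2 — discriminant:
  Δ = trace² - 4·det = 81 - 8 = 73.
Step 3 — eigenvalues:
  λ = (trace ± √Δ)/2 = (9 ± 8.544)/2,
  λ_1 = 8.772,  λ_2 = 0.228.

Step 4 — unit eigenvector for λ_1: solve (Sigma - λ_1 I)v = 0. First row:
  (6 - 8.772)·v_x + (-4)·v_y = 0, i.e. (-2.772)·v_x + (-4)·v_y = 0,
  so v ∝ (b, λ_1 - a) = (-4, 2.772); multiply by -1 so the first entry is positive: u = (4, -2.772).
  ||u|| = √((4)² + (-2.772)²) = √(23.684) ≈ 4.8666,
  v_1 = u/||u|| ≈ (0.8219, -0.5696) (||v_1|| = 1).

λ_1 = 8.772,  λ_2 = 0.228;  v_1 ≈ (0.8219, -0.5696)


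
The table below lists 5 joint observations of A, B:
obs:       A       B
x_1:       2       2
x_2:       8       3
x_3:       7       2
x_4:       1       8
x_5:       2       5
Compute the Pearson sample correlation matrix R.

Step 1 — column means:
  mean(A) = (2 + 8 + 7 + 1 + 2) / 5 = 20/5 = 4
  mean(B) = (2 + 3 + 2 + 8 + 5) / 5 = 20/5 = 4

Step 2 — sample variances and covariances s[i,j] = (1/(n-1)) · Σ_k (x_{k,i} - mean_i) · (x_{k,j} - mean_j), with n-1 = 4:
  s[A,A] = ((-2)·(-2) + (4)·(4) + (3)·(3) + (-3)·(-3) + (-2)·(-2)) / 4 = 42/4 = 10.5
  s[A,B] = ((-2)·(-2) + (4)·(-1) + (3)·(-2) + (-3)·(4) + (-2)·(1)) / 4 = -20/4 = -5
  s[B,B] = ((-2)·(-2) + (-1)·(-1) + (-2)·(-2) + (4)·(4) + (1)·(1)) / 4 = 26/4 = 6.5
  Sample standard deviations s_i = √(s[i,i]):
  s(A) = √(10.5) = 3.2404
  s(B) = √(6.5) = 2.5495

Step 3 — r_{ij} = s_{ij} / (s_i · s_j):
  r[A,A] = 1 (diagonal).
  r[A,B] = -5 / (3.2404 · 2.5495) = -5 / 8.2614 = -0.6052
  r[B,B] = 1 (diagonal).

R is symmetric with unit diagonal. Assembling:

R = [[1, -0.6052],
 [-0.6052, 1]]


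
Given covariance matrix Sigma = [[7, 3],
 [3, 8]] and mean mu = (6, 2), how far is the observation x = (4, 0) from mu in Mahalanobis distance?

Step 1 — centre the observation: (x - mu) = (-2, -2).

Step 2 — invert Sigma. det(Sigma) = 7·8 - (3)² = 47.
  Sigma^{-1} = (1/det) · [[d, -b], [-b, a]] = [[0.1702, -0.0638],
 [-0.0638, 0.1489]].

Step 3 — form the quadratic (x - mu)^T · Sigma^{-1} · (x - mu):
  Sigma^{-1} · (x - mu) = (-0.2128, -0.1702).
  (x - mu)^T · [Sigma^{-1} · (x - mu)] = (-2)·(-0.2128) + (-2)·(-0.1702) = 0.766.

Step 4 — take square root: d = √(0.766) ≈ 0.8752.

d(x, mu) = √(0.766) ≈ 0.8752


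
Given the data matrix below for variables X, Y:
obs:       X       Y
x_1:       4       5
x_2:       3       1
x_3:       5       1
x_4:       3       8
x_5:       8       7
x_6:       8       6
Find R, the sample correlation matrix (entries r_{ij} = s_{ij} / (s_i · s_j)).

Step 1 — column means:
  mean(X) = (4 + 3 + 5 + 3 + 8 + 8) / 6 = 31/6 = 5.1667
  mean(Y) = (5 + 1 + 1 + 8 + 7 + 6) / 6 = 28/6 = 4.6667

Step 2 — sample variances and covariances s[i,j] = (1/(n-1)) · Σ_k (x_{k,i} - mean_i) · (x_{k,j} - mean_j), with n-1 = 5:
  s[X,X] = ((-1.1667)·(-1.1667) + (-2.1667)·(-2.1667) + (-0.1667)·(-0.1667) + (-2.1667)·(-2.1667) + (2.8333)·(2.8333) + (2.8333)·(2.8333)) / 5 = 26.8333/5 = 5.3667
  s[X,Y] = ((-1.1667)·(0.3333) + (-2.1667)·(-3.6667) + (-0.1667)·(-3.6667) + (-2.1667)·(3.3333) + (2.8333)·(2.3333) + (2.8333)·(1.3333)) / 5 = 11.3333/5 = 2.2667
  s[Y,Y] = ((0.3333)·(0.3333) + (-3.6667)·(-3.6667) + (-3.6667)·(-3.6667) + (3.3333)·(3.3333) + (2.3333)·(2.3333) + (1.3333)·(1.3333)) / 5 = 45.3333/5 = 9.0667
  Sample standard deviations s_i = √(s[i,i]):
  s(X) = √(5.3667) = 2.3166
  s(Y) = √(9.0667) = 3.0111

Step 3 — r_{ij} = s_{ij} / (s_i · s_j):
  r[X,X] = 1 (diagonal).
  r[X,Y] = 2.2667 / (2.3166 · 3.0111) = 2.2667 / 6.9755 = 0.3249
  r[Y,Y] = 1 (diagonal).

R is symmetric with unit diagonal. Assembling:

R = [[1, 0.3249],
 [0.3249, 1]]


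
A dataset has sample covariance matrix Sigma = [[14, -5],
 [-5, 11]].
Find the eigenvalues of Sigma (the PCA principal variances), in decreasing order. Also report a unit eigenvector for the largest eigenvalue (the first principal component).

Step 1 — characteristic polynomial of 2×2 Sigma:
  det(Sigma - λI) = λ² - trace · λ + det = 0.
  trace = 14 + 11 = 25, det = 14·11 - (-5)² = 129.
Step 2 — discriminant:
  Δ = trace² - 4·det = 625 - 516 = 109.
Step 3 — eigenvalues:
  λ = (trace ± √Δ)/2 = (25 ± 10.4403)/2,
  λ_1 = 17.7202,  λ_2 = 7.2798.

Step 4 — unit eigenvector for λ_1: solve (Sigma - λ_1 I)v = 0. First row:
  (14 - 17.7202)·v_x + (-5)·v_y = 0, i.e. (-3.7202)·v_x + (-5)·v_y = 0,
  so v ∝ (b, λ_1 - a) = (-5, 3.7202); multiply by -1 so the first entry is positive: u = (5, -3.7202).
  ||u|| = √((5)² + (-3.7202)²) = √(38.8395) ≈ 6.2321,
  v_1 = u/||u|| ≈ (0.8023, -0.5969) (||v_1|| = 1).

λ_1 = 17.7202,  λ_2 = 7.2798;  v_1 ≈ (0.8023, -0.5969)


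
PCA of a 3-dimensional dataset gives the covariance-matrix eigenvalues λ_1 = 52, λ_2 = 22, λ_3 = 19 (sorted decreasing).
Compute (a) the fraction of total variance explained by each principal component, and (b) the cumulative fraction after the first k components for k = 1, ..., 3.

Step 1 — total variance = trace(Sigma) = Σ λ_i = 52 + 22 + 19 = 93.

Step 2 — fraction explained by component i = λ_i / Σ λ:
  PC1: 52/93 = 0.5591
  PC2: 22/93 = 0.2366
  PC3: 19/93 = 0.2043

Step 3 — cumulative fraction after k components = (λ_1 + ... + λ_k) / Σ λ:
  k = 1: 52/93 = 0.5591
  k = 2: (52 + 22)/93 = 74/93 = 0.7957
  k = 3: (52 + 22 + 19)/93 = 93/93 = 1

Summary (fraction, with percent):

explained: PC1 0.5591 (55.91%), PC2 0.2366 (23.66%), PC3 0.2043 (20.43%);  cumulative: 0.5591, 0.7957, 1


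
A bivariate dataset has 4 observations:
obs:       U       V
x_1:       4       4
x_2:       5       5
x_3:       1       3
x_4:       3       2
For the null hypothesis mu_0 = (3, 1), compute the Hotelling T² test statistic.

Step 1 — sample mean vector:
  mean(U) = (4 + 5 + 1 + 3) / 4 = 13/4 = 3.25
  mean(V) = (4 + 5 + 3 + 2) / 4 = 14/4 = 3.5
  x̄ = (3.25, 3.5),  deviation x̄ - mu_0 = (3.25, 3.5) - (3, 1) = (0.25, 2.5).

Step 2 — sample covariance matrix, S[i,j] = (1/(n-1)) · Σ_k (x_{k,i} - mean_i) · (x_{k,j} - mean_j), divisor n-1 = 3:
  S[U,U] = ((0.75)·(0.75) + (1.75)·(1.75) + (-2.25)·(-2.25) + (-0.25)·(-0.25)) / 3 = 8.75/3 = 2.9167
  S[U,V] = ((0.75)·(0.5) + (1.75)·(1.5) + (-2.25)·(-0.5) + (-0.25)·(-1.5)) / 3 = 4.5/3 = 1.5
  S[V,V] = ((0.5)·(0.5) + (1.5)·(1.5) + (-0.5)·(-0.5) + (-1.5)·(-1.5)) / 3 = 5/3 = 1.6667
  S = [[2.9167, 1.5],
 [1.5, 1.6667]].

Step 3 — invert S. det(S) = 2.9167·1.6667 - (1.5)² = 2.6111.
  S^{-1} = (1/det) · [[d, -b], [-b, a]] = [[0.6383, -0.5745],
 [-0.5745, 1.117]].

Step 4 — quadratic form (x̄ - mu_0)^T · S^{-1} · (x̄ - mu_0):
  S^{-1} · (x̄ - mu_0) = (-1.2766, 2.6489),
  (x̄ - mu_0)^T · [...] = (0.25)·(-1.2766) + (2.5)·(2.6489) = 6.3032.

Step 5 — scale by n: T² = 4 · 6.3032 = 25.2128.

T² ≈ 25.2128


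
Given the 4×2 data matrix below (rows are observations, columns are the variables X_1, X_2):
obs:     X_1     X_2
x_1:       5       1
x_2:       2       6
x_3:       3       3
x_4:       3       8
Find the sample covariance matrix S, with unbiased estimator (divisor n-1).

Step 1 — column means:
  mean(X_1) = (5 + 2 + 3 + 3) / 4 = 13/4 = 3.25
  mean(X_2) = (1 + 6 + 3 + 8) / 4 = 18/4 = 4.5

Step 2 — sample covariance S[i,j] = (1/(n-1)) · Σ_k (x_{k,i} - mean_i) · (x_{k,j} - mean_j), with n-1 = 3.
  S[X_1,X_1] = ((1.75)·(1.75) + (-1.25)·(-1.25) + (-0.25)·(-0.25) + (-0.25)·(-0.25)) / 3 = 4.75/3 = 1.5833
  S[X_1,X_2] = ((1.75)·(-3.5) + (-1.25)·(1.5) + (-0.25)·(-1.5) + (-0.25)·(3.5)) / 3 = -8.5/3 = -2.8333
  S[X_2,X_2] = ((-3.5)·(-3.5) + (1.5)·(1.5) + (-1.5)·(-1.5) + (3.5)·(3.5)) / 3 = 29/3 = 9.6667

S is symmetric (S[j,i] = S[i,j]). Assembling:

S = [[1.5833, -2.8333],
 [-2.8333, 9.6667]]


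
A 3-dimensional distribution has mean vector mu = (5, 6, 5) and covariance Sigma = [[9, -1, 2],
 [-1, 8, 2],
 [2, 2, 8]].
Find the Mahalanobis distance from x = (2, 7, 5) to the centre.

Step 1 — centre the observation: (x - mu) = (-3, 1, 0).

Step 2 — invert Sigma (cofactor / det for 3×3, or solve directly):
  Sigma^{-1} = [[0.122, 0.0244, -0.0366],
 [0.0244, 0.1382, -0.0407],
 [-0.0366, -0.0407, 0.1443]].

Step 3 — form the quadratic (x - mu)^T · Sigma^{-1} · (x - mu):
  Sigma^{-1} · (x - mu) = (-0.3415, 0.065, 0.0691).
  (x - mu)^T · [Sigma^{-1} · (x - mu)] = (-3)·(-0.3415) + (1)·(0.065) + (0)·(0.0691) = 1.0894.

Step 4 — take square root: d = √(1.0894) ≈ 1.0438.

d(x, mu) = √(1.0894) ≈ 1.0438


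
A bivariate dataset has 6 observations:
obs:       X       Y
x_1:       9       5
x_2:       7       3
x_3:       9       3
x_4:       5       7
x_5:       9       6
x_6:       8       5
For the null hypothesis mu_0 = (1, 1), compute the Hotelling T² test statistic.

Step 1 — sample mean vector:
  mean(X) = (9 + 7 + 9 + 5 + 9 + 8) / 6 = 47/6 = 7.8333
  mean(Y) = (5 + 3 + 3 + 7 + 6 + 5) / 6 = 29/6 = 4.8333
  x̄ = (7.8333, 4.8333),  deviation x̄ - mu_0 = (7.8333, 4.8333) - (1, 1) = (6.8333, 3.8333).

Step 2 — sample covariance matrix, S[i,j] = (1/(n-1)) · Σ_k (x_{k,i} - mean_i) · (x_{k,j} - mean_j), divisor n-1 = 5:
  S[X,X] = ((1.1667)·(1.1667) + (-0.8333)·(-0.8333) + (1.1667)·(1.1667) + (-2.8333)·(-2.8333) + (1.1667)·(1.1667) + (0.1667)·(0.1667)) / 5 = 12.8333/5 = 2.5667
  S[X,Y] = ((1.1667)·(0.1667) + (-0.8333)·(-1.8333) + (1.1667)·(-1.8333) + (-2.8333)·(2.1667) + (1.1667)·(1.1667) + (0.1667)·(0.1667)) / 5 = -5.1667/5 = -1.0333
  S[Y,Y] = ((0.1667)·(0.1667) + (-1.8333)·(-1.8333) + (-1.8333)·(-1.8333) + (2.1667)·(2.1667) + (1.1667)·(1.1667) + (0.1667)·(0.1667)) / 5 = 12.8333/5 = 2.5667
  S = [[2.5667, -1.0333],
 [-1.0333, 2.5667]].

Step 3 — invert S. det(S) = 2.5667·2.5667 - (-1.0333)² = 5.52.
  S^{-1} = (1/det) · [[d, -b], [-b, a]] = [[0.465, 0.1872],
 [0.1872, 0.465]].

Step 4 — quadratic form (x̄ - mu_0)^T · S^{-1} · (x̄ - mu_0):
  S^{-1} · (x̄ - mu_0) = (3.8949, 3.0616),
  (x̄ - mu_0)^T · [...] = (6.8333)·(3.8949) + (3.8333)·(3.0616) = 38.3514.

Step 5 — scale by n: T² = 6 · 38.3514 = 230.1087.

T² ≈ 230.1087


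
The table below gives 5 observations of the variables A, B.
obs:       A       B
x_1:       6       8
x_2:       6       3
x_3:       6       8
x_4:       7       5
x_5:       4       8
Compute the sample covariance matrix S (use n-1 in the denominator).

Step 1 — column means:
  mean(A) = (6 + 6 + 6 + 7 + 4) / 5 = 29/5 = 5.8
  mean(B) = (8 + 3 + 8 + 5 + 8) / 5 = 32/5 = 6.4

Step 2 — sample covariance S[i,j] = (1/(n-1)) · Σ_k (x_{k,i} - mean_i) · (x_{k,j} - mean_j), with n-1 = 4.
  S[A,A] = ((0.2)·(0.2) + (0.2)·(0.2) + (0.2)·(0.2) + (1.2)·(1.2) + (-1.8)·(-1.8)) / 4 = 4.8/4 = 1.2
  S[A,B] = ((0.2)·(1.6) + (0.2)·(-3.4) + (0.2)·(1.6) + (1.2)·(-1.4) + (-1.8)·(1.6)) / 4 = -4.6/4 = -1.15
  S[B,B] = ((1.6)·(1.6) + (-3.4)·(-3.4) + (1.6)·(1.6) + (-1.4)·(-1.4) + (1.6)·(1.6)) / 4 = 21.2/4 = 5.3

S is symmetric (S[j,i] = S[i,j]). Assembling:

S = [[1.2, -1.15],
 [-1.15, 5.3]]


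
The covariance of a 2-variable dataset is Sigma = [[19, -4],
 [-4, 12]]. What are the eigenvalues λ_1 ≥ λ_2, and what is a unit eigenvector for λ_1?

Step 1 — characteristic polynomial of 2×2 Sigma:
  det(Sigma - λI) = λ² - trace · λ + det = 0.
  trace = 19 + 12 = 31, det = 19·12 - (-4)² = 212.
Step 2 — discriminant:
  Δ = trace² - 4·det = 961 - 848 = 113.
Step 3 — eigenvalues:
  λ = (trace ± √Δ)/2 = (31 ± 10.6301)/2,
  λ_1 = 20.8151,  λ_2 = 10.1849.

Step 4 — unit eigenvector for λ_1: solve (Sigma - λ_1 I)v = 0. First row:
  (19 - 20.8151)·v_x + (-4)·v_y = 0, i.e. (-1.8151)·v_x + (-4)·v_y = 0,
  so v ∝ (b, λ_1 - a) = (-4, 1.8151); multiply by -1 so the first entry is positive: u = (4, -1.8151).
  ||u|| = √((4)² + (-1.8151)²) = √(19.2945) ≈ 4.3925,
  v_1 = u/||u|| ≈ (0.9106, -0.4132) (||v_1|| = 1).

λ_1 = 20.8151,  λ_2 = 10.1849;  v_1 ≈ (0.9106, -0.4132)


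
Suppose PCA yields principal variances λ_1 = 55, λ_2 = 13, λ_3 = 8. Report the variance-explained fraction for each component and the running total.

Step 1 — total variance = trace(Sigma) = Σ λ_i = 55 + 13 + 8 = 76.

Step 2 — fraction explained by component i = λ_i / Σ λ:
  PC1: 55/76 = 0.7237
  PC2: 13/76 = 0.1711
  PC3: 8/76 = 0.1053

Step 3 — cumulative fraction after k components = (λ_1 + ... + λ_k) / Σ λ:
  k = 1: 55/76 = 0.7237
  k = 2: (55 + 13)/76 = 68/76 = 0.8947
  k = 3: (55 + 13 + 8)/76 = 76/76 = 1

Summary (fraction, with percent):

explained: PC1 0.7237 (72.37%), PC2 0.1711 (17.11%), PC3 0.1053 (10.53%);  cumulative: 0.7237, 0.8947, 1


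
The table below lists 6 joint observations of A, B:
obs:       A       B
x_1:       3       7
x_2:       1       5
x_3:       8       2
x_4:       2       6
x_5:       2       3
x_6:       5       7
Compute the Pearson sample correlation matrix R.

Step 1 — column means:
  mean(A) = (3 + 1 + 8 + 2 + 2 + 5) / 6 = 21/6 = 3.5
  mean(B) = (7 + 5 + 2 + 6 + 3 + 7) / 6 = 30/6 = 5

Step 2 — sample variances and covariances s[i,j] = (1/(n-1)) · Σ_k (x_{k,i} - mean_i) · (x_{k,j} - mean_j), with n-1 = 5:
  s[A,A] = ((-0.5)·(-0.5) + (-2.5)·(-2.5) + (4.5)·(4.5) + (-1.5)·(-1.5) + (-1.5)·(-1.5) + (1.5)·(1.5)) / 5 = 33.5/5 = 6.7
  s[A,B] = ((-0.5)·(2) + (-2.5)·(0) + (4.5)·(-3) + (-1.5)·(1) + (-1.5)·(-2) + (1.5)·(2)) / 5 = -10/5 = -2
  s[B,B] = ((2)·(2) + (0)·(0) + (-3)·(-3) + (1)·(1) + (-2)·(-2) + (2)·(2)) / 5 = 22/5 = 4.4
  Sample standard deviations s_i = √(s[i,i]):
  s(A) = √(6.7) = 2.5884
  s(B) = √(4.4) = 2.0976

Step 3 — r_{ij} = s_{ij} / (s_i · s_j):
  r[A,A] = 1 (diagonal).
  r[A,B] = -2 / (2.5884 · 2.0976) = -2 / 5.4295 = -0.3684
  r[B,B] = 1 (diagonal).

R is symmetric with unit diagonal. Assembling:

R = [[1, -0.3684],
 [-0.3684, 1]]


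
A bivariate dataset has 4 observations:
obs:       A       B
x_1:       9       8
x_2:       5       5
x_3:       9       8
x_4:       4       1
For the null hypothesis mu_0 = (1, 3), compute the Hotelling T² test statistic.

Step 1 — sample mean vector:
  mean(A) = (9 + 5 + 9 + 4) / 4 = 27/4 = 6.75
  mean(B) = (8 + 5 + 8 + 1) / 4 = 22/4 = 5.5
  x̄ = (6.75, 5.5),  deviation x̄ - mu_0 = (6.75, 5.5) - (1, 3) = (5.75, 2.5).

Step 2 — sample covariance matrix, S[i,j] = (1/(n-1)) · Σ_k (x_{k,i} - mean_i) · (x_{k,j} - mean_j), divisor n-1 = 3:
  S[A,A] = ((2.25)·(2.25) + (-1.75)·(-1.75) + (2.25)·(2.25) + (-2.75)·(-2.75)) / 3 = 20.75/3 = 6.9167
  S[A,B] = ((2.25)·(2.5) + (-1.75)·(-0.5) + (2.25)·(2.5) + (-2.75)·(-4.5)) / 3 = 24.5/3 = 8.1667
  S[B,B] = ((2.5)·(2.5) + (-0.5)·(-0.5) + (2.5)·(2.5) + (-4.5)·(-4.5)) / 3 = 33/3 = 11
  S = [[6.9167, 8.1667],
 [8.1667, 11]].

Step 3 — invert S. det(S) = 6.9167·11 - (8.1667)² = 9.3889.
  S^{-1} = (1/det) · [[d, -b], [-b, a]] = [[1.1716, -0.8698],
 [-0.8698, 0.7367]].

Step 4 — quadratic form (x̄ - mu_0)^T · S^{-1} · (x̄ - mu_0):
  S^{-1} · (x̄ - mu_0) = (4.5621, -3.1598),
  (x̄ - mu_0)^T · [...] = (5.75)·(4.5621) + (2.5)·(-3.1598) = 18.3328.

Step 5 — scale by n: T² = 4 · 18.3328 = 73.3314.

T² ≈ 73.3314


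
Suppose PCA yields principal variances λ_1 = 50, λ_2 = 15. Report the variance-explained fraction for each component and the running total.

Step 1 — total variance = trace(Sigma) = Σ λ_i = 50 + 15 = 65.

Step 2 — fraction explained by component i = λ_i / Σ λ:
  PC1: 50/65 = 0.7692
  PC2: 15/65 = 0.2308

Step 3 — cumulative fraction after k components = (λ_1 + ... + λ_k) / Σ λ:
  k = 1: 50/65 = 0.7692
  k = 2: (50 + 15)/65 = 65/65 = 1

Summary (fraction, with percent):

explained: PC1 0.7692 (76.92%), PC2 0.2308 (23.08%);  cumulative: 0.7692, 1


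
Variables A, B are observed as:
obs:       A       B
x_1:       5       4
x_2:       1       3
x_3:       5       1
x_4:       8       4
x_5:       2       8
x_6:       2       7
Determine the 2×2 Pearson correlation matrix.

Step 1 — column means:
  mean(A) = (5 + 1 + 5 + 8 + 2 + 2) / 6 = 23/6 = 3.8333
  mean(B) = (4 + 3 + 1 + 4 + 8 + 7) / 6 = 27/6 = 4.5

Step 2 — sample variances and covariances s[i,j] = (1/(n-1)) · Σ_k (x_{k,i} - mean_i) · (x_{k,j} - mean_j), with n-1 = 5:
  s[A,A] = ((1.1667)·(1.1667) + (-2.8333)·(-2.8333) + (1.1667)·(1.1667) + (4.1667)·(4.1667) + (-1.8333)·(-1.8333) + (-1.8333)·(-1.8333)) / 5 = 34.8333/5 = 6.9667
  s[A,B] = ((1.1667)·(-0.5) + (-2.8333)·(-1.5) + (1.1667)·(-3.5) + (4.1667)·(-0.5) + (-1.8333)·(3.5) + (-1.8333)·(2.5)) / 5 = -13.5/5 = -2.7
  s[B,B] = ((-0.5)·(-0.5) + (-1.5)·(-1.5) + (-3.5)·(-3.5) + (-0.5)·(-0.5) + (3.5)·(3.5) + (2.5)·(2.5)) / 5 = 33.5/5 = 6.7
  Sample standard deviations s_i = √(s[i,i]):
  s(A) = √(6.9667) = 2.6394
  s(B) = √(6.7) = 2.5884

Step 3 — r_{ij} = s_{ij} / (s_i · s_j):
  r[A,A] = 1 (diagonal).
  r[A,B] = -2.7 / (2.6394 · 2.5884) = -2.7 / 6.832 = -0.3952
  r[B,B] = 1 (diagonal).

R is symmetric with unit diagonal. Assembling:

R = [[1, -0.3952],
 [-0.3952, 1]]


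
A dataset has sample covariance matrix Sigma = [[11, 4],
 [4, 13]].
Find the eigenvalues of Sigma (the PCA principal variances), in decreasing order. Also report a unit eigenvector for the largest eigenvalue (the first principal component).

Step 1 — characteristic polynomial of 2×2 Sigma:
  det(Sigma - λI) = λ² - trace · λ + det = 0.
  trace = 11 + 13 = 24, det = 11·13 - (4)² = 127.
Step 2 — discriminant:
  Δ = trace² - 4·det = 576 - 508 = 68.
Step 3 — eigenvalues:
  λ = (trace ± √Δ)/2 = (24 ± 8.2462)/2,
  λ_1 = 16.1231,  λ_2 = 7.8769.

Step 4 — unit eigenvector for λ_1: solve (Sigma - λ_1 I)v = 0. First row:
  (11 - 16.1231)·v_x + (4)·v_y = 0, i.e. (-5.1231)·v_x + (4)·v_y = 0,
  so v ∝ (b, λ_1 - a) = (4, 5.1231) = u.
  ||u|| = √((4)² + (5.1231)²) = √(42.2462) ≈ 6.4997,
  v_1 = u/||u|| ≈ (0.6154, 0.7882) (||v_1|| = 1).

λ_1 = 16.1231,  λ_2 = 7.8769;  v_1 ≈ (0.6154, 0.7882)
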